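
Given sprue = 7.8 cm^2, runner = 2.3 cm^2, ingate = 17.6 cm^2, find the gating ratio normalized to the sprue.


Sprue:Runner:Ingate = 1 : 2.3/7.8 : 17.6/7.8 = 1:0.29:2.26


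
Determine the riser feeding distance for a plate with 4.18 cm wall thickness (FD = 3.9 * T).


Formula: FD = 3.9 * T  (riser feeding-distance rule)
FD = 3.9 * 4.18 cm = 16.3020 cm


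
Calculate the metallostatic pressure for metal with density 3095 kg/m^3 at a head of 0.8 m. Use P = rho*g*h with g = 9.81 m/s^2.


Formula: P = rho * g * h
rho * g = 3095 * 9.81 = 30361.95 N/m^3
P = 30361.95 * 0.8 = 24289.5600 Pa


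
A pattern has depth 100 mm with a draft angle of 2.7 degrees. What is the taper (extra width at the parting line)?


Formula: taper = depth * tan(draft_angle)
tan(2.7 deg) = 0.0471588
taper = 100 mm * 0.0471588 = 4.7159 mm


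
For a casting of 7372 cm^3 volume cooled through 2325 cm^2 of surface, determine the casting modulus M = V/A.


Formula: Casting Modulus M = V / A
M = 7372 cm^3 / 2325 cm^2 = 3.1708 cm

3.1708 cm


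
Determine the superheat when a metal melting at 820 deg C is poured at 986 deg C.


Formula: Superheat = T_pour - T_melt
Superheat = 986 - 820 = 166 deg C

Final answer: 166 deg C


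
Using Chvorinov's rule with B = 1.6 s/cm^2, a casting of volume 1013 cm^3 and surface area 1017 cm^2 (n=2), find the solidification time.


Formula: t_s = B * (V/A)^n  (Chvorinov's rule, n=2)
Modulus M = V/A = 1013/1017 = 0.996067 cm
M^2 = 0.996067^2 = 0.992149 cm^2
t_s = 1.6 * 0.992149 = 1.5874 s

1.5874 s


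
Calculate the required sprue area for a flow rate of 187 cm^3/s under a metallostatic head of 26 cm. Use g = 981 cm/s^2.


Formula: v = sqrt(2*g*h), A = Q/v
Velocity: v = sqrt(2 * 981 * 26) = sqrt(51012) = 225.8584 cm/s
Sprue area: A = Q / v = 187 / 225.8584 = 0.8280 cm^2


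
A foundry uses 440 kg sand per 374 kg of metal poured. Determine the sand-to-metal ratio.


Formula: Sand-to-Metal Ratio = W_sand / W_metal
Ratio = 440 kg / 374 kg = 1.1765

Answer: 1.1765


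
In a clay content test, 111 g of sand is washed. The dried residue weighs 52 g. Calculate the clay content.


Formula: Clay% = (W_total - W_washed) / W_total * 100
Clay mass = 111 - 52 = 59 g
Clay% = 59 / 111 * 100 = 53.1532%


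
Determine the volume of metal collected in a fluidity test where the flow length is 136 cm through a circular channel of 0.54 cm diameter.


Formula: V = pi * (d/2)^2 * L  (cylinder volume)
Radius = 0.54/2 = 0.27 cm
V = pi * 0.27^2 * 136 = 31.1470 cm^3


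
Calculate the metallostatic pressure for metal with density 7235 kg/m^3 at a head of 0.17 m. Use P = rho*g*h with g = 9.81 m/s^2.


Formula: P = rho * g * h
rho * g = 7235 * 9.81 = 70975.35 N/m^3
P = 70975.35 * 0.17 = 12065.8095 Pa


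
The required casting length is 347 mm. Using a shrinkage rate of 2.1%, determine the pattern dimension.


Formula: L_pattern = L_casting * (1 + shrinkage_rate/100)
Shrinkage factor = 1 + 2.1/100 = 1.021
L_pattern = 347 mm * 1.021 = 354.2870 mm


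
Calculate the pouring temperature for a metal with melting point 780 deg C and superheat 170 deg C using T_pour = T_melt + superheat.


Formula: T_pour = T_melt + Superheat
T_pour = 780 + 170 = 950 deg C

Final answer: 950 deg C


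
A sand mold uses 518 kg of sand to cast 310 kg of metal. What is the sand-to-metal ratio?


Formula: Sand-to-Metal Ratio = W_sand / W_metal
Ratio = 518 kg / 310 kg = 1.6710


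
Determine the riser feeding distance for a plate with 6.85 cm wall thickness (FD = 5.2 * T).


Formula: FD = 5.2 * T  (riser feeding-distance rule)
FD = 5.2 * 6.85 cm = 35.6200 cm


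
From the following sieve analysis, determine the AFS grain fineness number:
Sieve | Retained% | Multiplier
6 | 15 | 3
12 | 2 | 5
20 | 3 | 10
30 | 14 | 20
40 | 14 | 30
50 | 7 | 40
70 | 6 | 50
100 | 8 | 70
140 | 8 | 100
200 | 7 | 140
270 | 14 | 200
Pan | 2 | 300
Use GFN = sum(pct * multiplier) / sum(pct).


Formula: GFN = sum(pct * multiplier) / sum(pct)
sum(pct * multiplier) = 7105
sum(pct) = 100
GFN = 7105 / 100 = 71.05

71.05


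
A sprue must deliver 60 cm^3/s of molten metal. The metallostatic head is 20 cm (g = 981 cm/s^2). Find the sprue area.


Formula: v = sqrt(2*g*h), A = Q/v
Velocity: v = sqrt(2 * 981 * 20) = sqrt(39240) = 198.0909 cm/s
Sprue area: A = Q / v = 60 / 198.0909 = 0.3029 cm^2

Answer: 0.3029 cm^2


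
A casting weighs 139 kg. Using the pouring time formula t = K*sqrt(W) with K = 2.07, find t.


Formula: t = K * sqrt(W)
sqrt(W) = sqrt(139) = 11.78983
t = 2.07 * 11.78983 = 24.4049 s

Final answer: 24.4049 s


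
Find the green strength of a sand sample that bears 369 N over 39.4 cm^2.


Formula: Compressive Strength = Force / Area
Strength = 369 N / 39.4 cm^2 = 9.3655 N/cm^2

9.3655 N/cm^2


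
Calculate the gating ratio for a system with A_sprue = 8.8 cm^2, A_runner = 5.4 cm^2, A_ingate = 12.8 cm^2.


Sprue:Runner:Ingate = 1 : 5.4/8.8 : 12.8/8.8 = 1:0.61:1.45

Final answer: 1:0.61:1.45


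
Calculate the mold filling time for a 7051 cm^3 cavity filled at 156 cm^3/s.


Formula: t_fill = V_mold / Q_flow
t = 7051 cm^3 / 156 cm^3/s = 45.1987 s

45.1987 s


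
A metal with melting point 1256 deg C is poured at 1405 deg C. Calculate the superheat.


Formula: Superheat = T_pour - T_melt
Superheat = 1405 - 1256 = 149 deg C

Final answer: 149 deg C


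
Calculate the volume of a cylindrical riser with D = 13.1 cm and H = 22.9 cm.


Formula: V = pi * (D/2)^2 * H  (cylinder volume)
Radius = D/2 = 13.1/2 = 6.55 cm
V = pi * 6.55^2 * 22.9 = 3086.5119 cm^3

Final answer: 3086.5119 cm^3


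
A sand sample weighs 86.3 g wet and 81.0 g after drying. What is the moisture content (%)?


Formula: MC = (W_wet - W_dry) / W_wet * 100
Water mass = 86.3 - 81.0 = 5.3 g
MC = 5.3 / 86.3 * 100 = 6.1414%

6.1414%


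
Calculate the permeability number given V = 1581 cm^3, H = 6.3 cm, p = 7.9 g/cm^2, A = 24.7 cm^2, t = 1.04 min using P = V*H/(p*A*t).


Formula: Permeability Number P = (V * H) / (p * A * t)
Numerator: V * H = 1581 * 6.3 = 9960.3
Denominator: p * A * t = 7.9 * 24.7 * 1.04 = 202.9352
P = 9960.3 / 202.9352 = 49.0812

Answer: 49.0812


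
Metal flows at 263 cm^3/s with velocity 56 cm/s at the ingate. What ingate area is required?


Formula: A_ingate = Q / v  (continuity equation)
A = 263 cm^3/s / 56 cm/s = 4.6964 cm^2

Final answer: 4.6964 cm^2


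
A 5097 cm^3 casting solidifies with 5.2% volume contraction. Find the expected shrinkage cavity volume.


Formula: V_shrink = V_casting * shrinkage_pct / 100
V_shrink = 5097 cm^3 * 5.2 / 100 = 265.0440 cm^3

Final answer: 265.0440 cm^3


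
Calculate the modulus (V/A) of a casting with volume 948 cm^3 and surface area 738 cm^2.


Formula: Casting Modulus M = V / A
M = 948 cm^3 / 738 cm^2 = 1.2846 cm


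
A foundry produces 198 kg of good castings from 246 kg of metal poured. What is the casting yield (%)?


Formula: Casting Yield = (W_good / W_total) * 100
Yield = (198 kg / 246 kg) * 100 = 80.4878%

80.4878%


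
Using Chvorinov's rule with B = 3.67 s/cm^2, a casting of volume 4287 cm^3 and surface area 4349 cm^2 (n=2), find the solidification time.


Formula: t_s = B * (V/A)^n  (Chvorinov's rule, n=2)
Modulus M = V/A = 4287/4349 = 0.985744 cm
M^2 = 0.985744^2 = 0.971691 cm^2
t_s = 3.67 * 0.971691 = 3.5661 s

Final answer: 3.5661 s


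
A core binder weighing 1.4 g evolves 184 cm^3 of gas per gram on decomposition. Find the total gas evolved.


Formula: V_gas = W_binder * gas_evolution_rate
V = 1.4 g * 184 cm^3/g = 257.6000 cm^3

257.6000 cm^3


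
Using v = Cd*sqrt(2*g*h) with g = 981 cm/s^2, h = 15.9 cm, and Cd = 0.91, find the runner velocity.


Formula: v = Cd * sqrt(2 * g * h)  (Torricelli with discharge coefficient)
2*g*h = 2 * 981 * 15.9 = 31195.8 cm^2/s^2
sqrt(31195.8) = 176.62333 cm/s
v = 0.91 * 176.62333 = 160.7272 cm/s


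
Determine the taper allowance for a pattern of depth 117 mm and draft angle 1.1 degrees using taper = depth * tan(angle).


Formula: taper = depth * tan(draft_angle)
tan(1.1 deg) = 0.0192010
taper = 117 mm * 0.0192010 = 2.2465 mm

Answer: 2.2465 mm


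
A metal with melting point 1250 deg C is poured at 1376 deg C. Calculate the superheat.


Formula: Superheat = T_pour - T_melt
Superheat = 1376 - 1250 = 126 deg C

Answer: 126 deg C


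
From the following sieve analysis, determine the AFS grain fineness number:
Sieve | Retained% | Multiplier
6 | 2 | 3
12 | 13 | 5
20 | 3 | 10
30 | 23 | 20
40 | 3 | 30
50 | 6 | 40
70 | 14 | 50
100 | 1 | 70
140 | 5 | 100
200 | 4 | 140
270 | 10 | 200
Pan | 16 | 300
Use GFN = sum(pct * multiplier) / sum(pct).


Formula: GFN = sum(pct * multiplier) / sum(pct)
sum(pct * multiplier) = 9521
sum(pct) = 100
GFN = 9521 / 100 = 95.21

95.21


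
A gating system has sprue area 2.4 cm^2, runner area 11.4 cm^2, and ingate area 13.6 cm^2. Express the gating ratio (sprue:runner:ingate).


Sprue:Runner:Ingate = 1 : 11.4/2.4 : 13.6/2.4 = 1:4.75:5.67

Final answer: 1:4.75:5.67


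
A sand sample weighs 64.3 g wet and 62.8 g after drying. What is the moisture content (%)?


Formula: MC = (W_wet - W_dry) / W_wet * 100
Water mass = 64.3 - 62.8 = 1.5 g
MC = 1.5 / 64.3 * 100 = 2.3328%

2.3328%


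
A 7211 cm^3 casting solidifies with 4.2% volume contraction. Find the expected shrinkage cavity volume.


Formula: V_shrink = V_casting * shrinkage_pct / 100
V_shrink = 7211 cm^3 * 4.2 / 100 = 302.8620 cm^3

302.8620 cm^3


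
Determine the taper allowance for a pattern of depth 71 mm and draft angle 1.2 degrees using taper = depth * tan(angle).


Formula: taper = depth * tan(draft_angle)
tan(1.2 deg) = 0.0209470
taper = 71 mm * 0.0209470 = 1.4872 mm


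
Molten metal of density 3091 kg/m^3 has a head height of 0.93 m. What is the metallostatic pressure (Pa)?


Formula: P = rho * g * h
rho * g = 3091 * 9.81 = 30322.71 N/m^3
P = 30322.71 * 0.93 = 28200.1203 Pa


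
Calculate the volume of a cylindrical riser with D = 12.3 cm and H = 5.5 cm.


Formula: V = pi * (D/2)^2 * H  (cylinder volume)
Radius = D/2 = 12.3/2 = 6.15 cm
V = pi * 6.15^2 * 5.5 = 653.5259 cm^3

Final answer: 653.5259 cm^3


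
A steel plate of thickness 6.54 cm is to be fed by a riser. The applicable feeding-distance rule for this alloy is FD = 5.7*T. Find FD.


Formula: FD = 5.7 * T  (riser feeding-distance rule)
FD = 5.7 * 6.54 cm = 37.2780 cm


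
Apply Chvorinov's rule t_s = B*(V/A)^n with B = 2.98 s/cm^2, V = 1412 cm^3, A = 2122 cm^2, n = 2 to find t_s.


Formula: t_s = B * (V/A)^n  (Chvorinov's rule, n=2)
Modulus M = V/A = 1412/2122 = 0.665410 cm
M^2 = 0.665410^2 = 0.442770 cm^2
t_s = 2.98 * 0.442770 = 1.3195 s

Answer: 1.3195 s


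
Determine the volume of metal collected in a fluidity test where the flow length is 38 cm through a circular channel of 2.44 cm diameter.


Formula: V = pi * (d/2)^2 * L  (cylinder volume)
Radius = 2.44/2 = 1.22 cm
V = pi * 1.22^2 * 38 = 177.6860 cm^3


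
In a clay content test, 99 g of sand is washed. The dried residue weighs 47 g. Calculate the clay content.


Formula: Clay% = (W_total - W_washed) / W_total * 100
Clay mass = 99 - 47 = 52 g
Clay% = 52 / 99 * 100 = 52.5253%

Final answer: 52.5253%


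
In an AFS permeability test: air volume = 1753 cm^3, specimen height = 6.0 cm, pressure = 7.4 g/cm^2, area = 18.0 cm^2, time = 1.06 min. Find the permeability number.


Formula: Permeability Number P = (V * H) / (p * A * t)
Numerator: V * H = 1753 * 6.0 = 10518.0
Denominator: p * A * t = 7.4 * 18.0 * 1.06 = 141.192
P = 10518.0 / 141.192 = 74.4943

Final answer: 74.4943


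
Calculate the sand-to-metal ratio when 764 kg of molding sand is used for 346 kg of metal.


Formula: Sand-to-Metal Ratio = W_sand / W_metal
Ratio = 764 kg / 346 kg = 2.2081

2.2081


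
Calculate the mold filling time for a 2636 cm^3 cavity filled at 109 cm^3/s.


Formula: t_fill = V_mold / Q_flow
t = 2636 cm^3 / 109 cm^3/s = 24.1835 s


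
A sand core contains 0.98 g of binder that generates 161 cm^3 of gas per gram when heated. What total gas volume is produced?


Formula: V_gas = W_binder * gas_evolution_rate
V = 0.98 g * 161 cm^3/g = 157.7800 cm^3

Answer: 157.7800 cm^3


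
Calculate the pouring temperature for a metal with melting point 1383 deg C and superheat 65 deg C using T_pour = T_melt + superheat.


Formula: T_pour = T_melt + Superheat
T_pour = 1383 + 65 = 1448 deg C

Final answer: 1448 deg C


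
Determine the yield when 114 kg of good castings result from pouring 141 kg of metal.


Formula: Casting Yield = (W_good / W_total) * 100
Yield = (114 kg / 141 kg) * 100 = 80.8511%


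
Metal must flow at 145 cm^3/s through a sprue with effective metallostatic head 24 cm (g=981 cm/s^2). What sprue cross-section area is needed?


Formula: v = sqrt(2*g*h), A = Q/v
Velocity: v = sqrt(2 * 981 * 24) = sqrt(47088) = 216.9977 cm/s
Sprue area: A = Q / v = 145 / 216.9977 = 0.6682 cm^2

Final answer: 0.6682 cm^2


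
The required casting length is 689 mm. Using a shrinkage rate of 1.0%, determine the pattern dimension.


Formula: L_pattern = L_casting * (1 + shrinkage_rate/100)
Shrinkage factor = 1 + 1.0/100 = 1.01
L_pattern = 689 mm * 1.01 = 695.8900 mm


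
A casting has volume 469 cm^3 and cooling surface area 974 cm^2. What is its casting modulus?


Formula: Casting Modulus M = V / A
M = 469 cm^3 / 974 cm^2 = 0.4815 cm

0.4815 cm


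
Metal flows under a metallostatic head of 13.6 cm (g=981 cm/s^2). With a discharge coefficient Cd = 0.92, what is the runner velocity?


Formula: v = Cd * sqrt(2 * g * h)  (Torricelli with discharge coefficient)
2*g*h = 2 * 981 * 13.6 = 26683.2 cm^2/s^2
sqrt(26683.2) = 163.34993 cm/s
v = 0.92 * 163.34993 = 150.2819 cm/s

150.2819 cm/s


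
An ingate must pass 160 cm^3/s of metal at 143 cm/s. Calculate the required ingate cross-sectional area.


Formula: A_ingate = Q / v  (continuity equation)
A = 160 cm^3/s / 143 cm/s = 1.1189 cm^2


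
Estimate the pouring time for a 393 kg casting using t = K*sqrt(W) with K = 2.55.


Formula: t = K * sqrt(W)
sqrt(W) = sqrt(393) = 19.82423
t = 2.55 * 19.82423 = 50.5518 s

50.5518 s


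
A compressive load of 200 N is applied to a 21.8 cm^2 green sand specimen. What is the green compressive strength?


Formula: Compressive Strength = Force / Area
Strength = 200 N / 21.8 cm^2 = 9.1743 N/cm^2


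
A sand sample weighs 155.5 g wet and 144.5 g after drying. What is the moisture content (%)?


Formula: MC = (W_wet - W_dry) / W_wet * 100
Water mass = 155.5 - 144.5 = 11.0 g
MC = 11.0 / 155.5 * 100 = 7.0740%

Final answer: 7.0740%


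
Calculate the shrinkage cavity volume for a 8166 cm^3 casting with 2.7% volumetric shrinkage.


Formula: V_shrink = V_casting * shrinkage_pct / 100
V_shrink = 8166 cm^3 * 2.7 / 100 = 220.4820 cm^3

Answer: 220.4820 cm^3


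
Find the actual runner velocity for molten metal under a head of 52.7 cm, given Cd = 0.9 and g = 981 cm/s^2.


Formula: v = Cd * sqrt(2 * g * h)  (Torricelli with discharge coefficient)
2*g*h = 2 * 981 * 52.7 = 103397.4 cm^2/s^2
sqrt(103397.4) = 321.55466 cm/s
v = 0.9 * 321.55466 = 289.3992 cm/s

Answer: 289.3992 cm/s


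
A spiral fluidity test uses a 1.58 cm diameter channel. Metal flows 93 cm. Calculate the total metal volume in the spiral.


Formula: V = pi * (d/2)^2 * L  (cylinder volume)
Radius = 1.58/2 = 0.79 cm
V = pi * 0.79^2 * 93 = 182.3421 cm^3

Final answer: 182.3421 cm^3


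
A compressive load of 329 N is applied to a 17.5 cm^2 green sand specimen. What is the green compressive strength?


Formula: Compressive Strength = Force / Area
Strength = 329 N / 17.5 cm^2 = 18.8000 N/cm^2

Final answer: 18.8000 N/cm^2


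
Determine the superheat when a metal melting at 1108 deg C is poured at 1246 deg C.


Formula: Superheat = T_pour - T_melt
Superheat = 1246 - 1108 = 138 deg C

Answer: 138 deg C


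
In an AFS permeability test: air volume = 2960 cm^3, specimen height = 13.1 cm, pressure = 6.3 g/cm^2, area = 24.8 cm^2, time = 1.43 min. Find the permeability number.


Formula: Permeability Number P = (V * H) / (p * A * t)
Numerator: V * H = 2960 * 13.1 = 38776.0
Denominator: p * A * t = 6.3 * 24.8 * 1.43 = 223.4232
P = 38776.0 / 223.4232 = 173.5540

Answer: 173.5540


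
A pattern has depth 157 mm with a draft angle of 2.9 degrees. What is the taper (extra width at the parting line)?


Formula: taper = depth * tan(draft_angle)
tan(2.9 deg) = 0.0506578
taper = 157 mm * 0.0506578 = 7.9533 mm

Final answer: 7.9533 mm


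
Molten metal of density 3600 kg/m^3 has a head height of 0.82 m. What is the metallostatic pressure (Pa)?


Formula: P = rho * g * h
rho * g = 3600 * 9.81 = 35316.0 N/m^3
P = 35316.0 * 0.82 = 28959.1200 Pa


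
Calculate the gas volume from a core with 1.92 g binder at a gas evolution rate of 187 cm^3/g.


Formula: V_gas = W_binder * gas_evolution_rate
V = 1.92 g * 187 cm^3/g = 359.0400 cm^3


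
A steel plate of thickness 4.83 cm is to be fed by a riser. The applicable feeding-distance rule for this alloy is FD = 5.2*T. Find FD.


Formula: FD = 5.2 * T  (riser feeding-distance rule)
FD = 5.2 * 4.83 cm = 25.1160 cm

Final answer: 25.1160 cm


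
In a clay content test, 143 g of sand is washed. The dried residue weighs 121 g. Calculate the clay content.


Formula: Clay% = (W_total - W_washed) / W_total * 100
Clay mass = 143 - 121 = 22 g
Clay% = 22 / 143 * 100 = 15.3846%

Final answer: 15.3846%


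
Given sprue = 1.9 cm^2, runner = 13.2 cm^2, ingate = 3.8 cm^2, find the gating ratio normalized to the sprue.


Sprue:Runner:Ingate = 1 : 13.2/1.9 : 3.8/1.9 = 1:6.95:2.00

1:6.95:2.00


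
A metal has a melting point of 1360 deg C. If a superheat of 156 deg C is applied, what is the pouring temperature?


Formula: T_pour = T_melt + Superheat
T_pour = 1360 + 156 = 1516 deg C


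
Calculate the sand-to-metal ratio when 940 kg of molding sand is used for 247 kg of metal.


Formula: Sand-to-Metal Ratio = W_sand / W_metal
Ratio = 940 kg / 247 kg = 3.8057

Final answer: 3.8057


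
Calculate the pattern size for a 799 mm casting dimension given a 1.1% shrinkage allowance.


Formula: L_pattern = L_casting * (1 + shrinkage_rate/100)
Shrinkage factor = 1 + 1.1/100 = 1.011
L_pattern = 799 mm * 1.011 = 807.7890 mm


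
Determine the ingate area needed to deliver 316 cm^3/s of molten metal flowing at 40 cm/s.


Formula: A_ingate = Q / v  (continuity equation)
A = 316 cm^3/s / 40 cm/s = 7.9000 cm^2

Answer: 7.9000 cm^2


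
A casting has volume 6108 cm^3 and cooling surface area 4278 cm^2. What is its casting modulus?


Formula: Casting Modulus M = V / A
M = 6108 cm^3 / 4278 cm^2 = 1.4278 cm

Final answer: 1.4278 cm


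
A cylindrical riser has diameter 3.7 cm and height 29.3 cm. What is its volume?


Formula: V = pi * (D/2)^2 * H  (cylinder volume)
Radius = D/2 = 3.7/2 = 1.85 cm
V = pi * 1.85^2 * 29.3 = 315.0366 cm^3


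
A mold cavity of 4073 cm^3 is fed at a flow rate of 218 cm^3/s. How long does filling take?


Formula: t_fill = V_mold / Q_flow
t = 4073 cm^3 / 218 cm^3/s = 18.6835 s

Answer: 18.6835 s


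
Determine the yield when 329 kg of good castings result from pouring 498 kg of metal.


Formula: Casting Yield = (W_good / W_total) * 100
Yield = (329 kg / 498 kg) * 100 = 66.0643%

Answer: 66.0643%


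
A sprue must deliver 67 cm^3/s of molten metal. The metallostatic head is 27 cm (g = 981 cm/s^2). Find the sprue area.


Formula: v = sqrt(2*g*h), A = Q/v
Velocity: v = sqrt(2 * 981 * 27) = sqrt(52974) = 230.1608 cm/s
Sprue area: A = Q / v = 67 / 230.1608 = 0.2911 cm^2

Final answer: 0.2911 cm^2


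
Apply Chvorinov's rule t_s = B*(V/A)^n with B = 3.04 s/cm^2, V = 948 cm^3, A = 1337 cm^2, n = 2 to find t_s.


Formula: t_s = B * (V/A)^n  (Chvorinov's rule, n=2)
Modulus M = V/A = 948/1337 = 0.709050 cm
M^2 = 0.709050^2 = 0.502752 cm^2
t_s = 3.04 * 0.502752 = 1.5284 s

Final answer: 1.5284 s


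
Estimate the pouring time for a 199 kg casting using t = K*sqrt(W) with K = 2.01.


Formula: t = K * sqrt(W)
sqrt(W) = sqrt(199) = 14.10674
t = 2.01 * 14.10674 = 28.3545 s

Final answer: 28.3545 s


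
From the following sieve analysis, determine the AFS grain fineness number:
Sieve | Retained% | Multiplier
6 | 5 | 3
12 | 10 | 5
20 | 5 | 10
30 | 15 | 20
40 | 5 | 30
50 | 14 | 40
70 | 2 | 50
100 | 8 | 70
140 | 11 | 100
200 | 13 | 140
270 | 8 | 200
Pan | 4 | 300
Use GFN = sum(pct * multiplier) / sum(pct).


Formula: GFN = sum(pct * multiplier) / sum(pct)
sum(pct * multiplier) = 7505
sum(pct) = 100
GFN = 7505 / 100 = 75.05


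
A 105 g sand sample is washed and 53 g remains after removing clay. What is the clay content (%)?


Formula: Clay% = (W_total - W_washed) / W_total * 100
Clay mass = 105 - 53 = 52 g
Clay% = 52 / 105 * 100 = 49.5238%

49.5238%


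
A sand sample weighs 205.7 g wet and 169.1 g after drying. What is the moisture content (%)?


Formula: MC = (W_wet - W_dry) / W_wet * 100
Water mass = 205.7 - 169.1 = 36.6 g
MC = 36.6 / 205.7 * 100 = 17.7929%

Final answer: 17.7929%


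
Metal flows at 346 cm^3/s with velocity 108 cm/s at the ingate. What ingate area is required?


Formula: A_ingate = Q / v  (continuity equation)
A = 346 cm^3/s / 108 cm/s = 3.2037 cm^2

Answer: 3.2037 cm^2


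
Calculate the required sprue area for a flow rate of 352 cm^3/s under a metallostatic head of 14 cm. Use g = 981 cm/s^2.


Formula: v = sqrt(2*g*h), A = Q/v
Velocity: v = sqrt(2 * 981 * 14) = sqrt(27468) = 165.7347 cm/s
Sprue area: A = Q / v = 352 / 165.7347 = 2.1239 cm^2


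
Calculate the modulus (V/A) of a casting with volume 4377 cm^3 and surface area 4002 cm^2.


Formula: Casting Modulus M = V / A
M = 4377 cm^3 / 4002 cm^2 = 1.0937 cm


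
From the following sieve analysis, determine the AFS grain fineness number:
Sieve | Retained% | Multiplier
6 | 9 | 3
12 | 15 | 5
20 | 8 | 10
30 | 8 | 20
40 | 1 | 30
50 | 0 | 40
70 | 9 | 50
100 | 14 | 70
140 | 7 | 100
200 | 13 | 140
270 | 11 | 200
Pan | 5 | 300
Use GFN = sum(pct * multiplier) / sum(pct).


Formula: GFN = sum(pct * multiplier) / sum(pct)
sum(pct * multiplier) = 8022
sum(pct) = 100
GFN = 8022 / 100 = 80.22

80.22


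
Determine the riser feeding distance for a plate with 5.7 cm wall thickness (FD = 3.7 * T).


Formula: FD = 3.7 * T  (riser feeding-distance rule)
FD = 3.7 * 5.7 cm = 21.0900 cm

21.0900 cm


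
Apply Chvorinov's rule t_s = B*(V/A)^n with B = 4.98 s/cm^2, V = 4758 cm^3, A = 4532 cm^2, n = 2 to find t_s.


Formula: t_s = B * (V/A)^n  (Chvorinov's rule, n=2)
Modulus M = V/A = 4758/4532 = 1.049868 cm
M^2 = 1.049868^2 = 1.102223 cm^2
t_s = 4.98 * 1.102223 = 5.4891 s

Final answer: 5.4891 s


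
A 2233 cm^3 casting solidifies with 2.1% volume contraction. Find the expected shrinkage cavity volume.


Formula: V_shrink = V_casting * shrinkage_pct / 100
V_shrink = 2233 cm^3 * 2.1 / 100 = 46.8930 cm^3


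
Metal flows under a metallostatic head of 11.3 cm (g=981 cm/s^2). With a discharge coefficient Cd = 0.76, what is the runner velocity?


Formula: v = Cd * sqrt(2 * g * h)  (Torricelli with discharge coefficient)
2*g*h = 2 * 981 * 11.3 = 22170.6 cm^2/s^2
sqrt(22170.6) = 148.89795 cm/s
v = 0.76 * 148.89795 = 113.1624 cm/s

Final answer: 113.1624 cm/s


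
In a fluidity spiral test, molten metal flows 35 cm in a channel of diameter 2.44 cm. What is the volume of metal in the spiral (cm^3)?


Formula: V = pi * (d/2)^2 * L  (cylinder volume)
Radius = 2.44/2 = 1.22 cm
V = pi * 1.22^2 * 35 = 163.6581 cm^3

163.6581 cm^3


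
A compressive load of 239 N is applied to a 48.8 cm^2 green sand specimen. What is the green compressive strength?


Formula: Compressive Strength = Force / Area
Strength = 239 N / 48.8 cm^2 = 4.8975 N/cm^2

Answer: 4.8975 N/cm^2


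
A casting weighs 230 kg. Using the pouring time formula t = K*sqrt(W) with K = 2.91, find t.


Formula: t = K * sqrt(W)
sqrt(W) = sqrt(230) = 15.16575
t = 2.91 * 15.16575 = 44.1323 s

Answer: 44.1323 s


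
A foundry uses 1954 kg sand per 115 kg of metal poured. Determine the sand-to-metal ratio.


Formula: Sand-to-Metal Ratio = W_sand / W_metal
Ratio = 1954 kg / 115 kg = 16.9913


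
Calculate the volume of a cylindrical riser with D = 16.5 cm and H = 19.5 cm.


Formula: V = pi * (D/2)^2 * H  (cylinder volume)
Radius = D/2 = 16.5/2 = 8.25 cm
V = pi * 8.25^2 * 19.5 = 4169.5807 cm^3


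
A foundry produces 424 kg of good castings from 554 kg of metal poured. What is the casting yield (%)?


Formula: Casting Yield = (W_good / W_total) * 100
Yield = (424 kg / 554 kg) * 100 = 76.5343%


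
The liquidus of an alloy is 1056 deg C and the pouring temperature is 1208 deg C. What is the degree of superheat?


Formula: Superheat = T_pour - T_melt
Superheat = 1208 - 1056 = 152 deg C

Final answer: 152 deg C


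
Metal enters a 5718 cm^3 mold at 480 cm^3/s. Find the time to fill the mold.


Formula: t_fill = V_mold / Q_flow
t = 5718 cm^3 / 480 cm^3/s = 11.9125 s

11.9125 s


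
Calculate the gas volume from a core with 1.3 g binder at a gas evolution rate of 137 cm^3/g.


Formula: V_gas = W_binder * gas_evolution_rate
V = 1.3 g * 137 cm^3/g = 178.1000 cm^3

178.1000 cm^3


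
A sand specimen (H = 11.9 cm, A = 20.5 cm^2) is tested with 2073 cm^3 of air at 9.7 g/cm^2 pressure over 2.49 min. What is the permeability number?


Formula: Permeability Number P = (V * H) / (p * A * t)
Numerator: V * H = 2073 * 11.9 = 24668.7
Denominator: p * A * t = 9.7 * 20.5 * 2.49 = 495.1365
P = 24668.7 / 495.1365 = 49.8220

Answer: 49.8220


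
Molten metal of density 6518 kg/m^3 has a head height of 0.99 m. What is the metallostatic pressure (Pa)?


Formula: P = rho * g * h
rho * g = 6518 * 9.81 = 63941.58 N/m^3
P = 63941.58 * 0.99 = 63302.1642 Pa


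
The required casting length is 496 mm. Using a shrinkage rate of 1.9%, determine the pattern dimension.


Formula: L_pattern = L_casting * (1 + shrinkage_rate/100)
Shrinkage factor = 1 + 1.9/100 = 1.019
L_pattern = 496 mm * 1.019 = 505.4240 mm

505.4240 mm


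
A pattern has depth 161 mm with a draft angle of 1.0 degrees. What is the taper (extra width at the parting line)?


Formula: taper = depth * tan(draft_angle)
tan(1.0 deg) = 0.0174551
taper = 161 mm * 0.0174551 = 2.8103 mm

Answer: 2.8103 mm


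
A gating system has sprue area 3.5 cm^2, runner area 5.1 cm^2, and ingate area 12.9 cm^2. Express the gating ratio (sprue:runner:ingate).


Sprue:Runner:Ingate = 1 : 5.1/3.5 : 12.9/3.5 = 1:1.46:3.69


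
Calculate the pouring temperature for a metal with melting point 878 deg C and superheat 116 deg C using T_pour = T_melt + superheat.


Formula: T_pour = T_melt + Superheat
T_pour = 878 + 116 = 994 deg C

Final answer: 994 deg C


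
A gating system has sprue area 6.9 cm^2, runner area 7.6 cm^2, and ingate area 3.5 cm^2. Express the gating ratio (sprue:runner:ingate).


Sprue:Runner:Ingate = 1 : 7.6/6.9 : 3.5/6.9 = 1:1.10:0.51


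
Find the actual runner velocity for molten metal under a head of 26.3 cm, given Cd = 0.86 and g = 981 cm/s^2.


Formula: v = Cd * sqrt(2 * g * h)  (Torricelli with discharge coefficient)
2*g*h = 2 * 981 * 26.3 = 51600.6 cm^2/s^2
sqrt(51600.6) = 227.15765 cm/s
v = 0.86 * 227.15765 = 195.3556 cm/s

Answer: 195.3556 cm/s


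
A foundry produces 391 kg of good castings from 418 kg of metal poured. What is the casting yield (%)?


Formula: Casting Yield = (W_good / W_total) * 100
Yield = (391 kg / 418 kg) * 100 = 93.5407%

93.5407%


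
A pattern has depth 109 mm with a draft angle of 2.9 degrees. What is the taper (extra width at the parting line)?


Formula: taper = depth * tan(draft_angle)
tan(2.9 deg) = 0.0506578
taper = 109 mm * 0.0506578 = 5.5217 mm

5.5217 mm


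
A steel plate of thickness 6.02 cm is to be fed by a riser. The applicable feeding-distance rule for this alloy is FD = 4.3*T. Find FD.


Formula: FD = 4.3 * T  (riser feeding-distance rule)
FD = 4.3 * 6.02 cm = 25.8860 cm


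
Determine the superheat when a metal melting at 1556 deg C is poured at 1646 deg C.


Formula: Superheat = T_pour - T_melt
Superheat = 1646 - 1556 = 90 deg C

90 deg C


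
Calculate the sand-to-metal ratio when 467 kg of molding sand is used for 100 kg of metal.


Formula: Sand-to-Metal Ratio = W_sand / W_metal
Ratio = 467 kg / 100 kg = 4.6700

4.6700


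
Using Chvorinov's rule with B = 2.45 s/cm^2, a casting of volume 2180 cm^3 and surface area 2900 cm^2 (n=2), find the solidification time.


Formula: t_s = B * (V/A)^n  (Chvorinov's rule, n=2)
Modulus M = V/A = 2180/2900 = 0.751724 cm
M^2 = 0.751724^2 = 0.565089 cm^2
t_s = 2.45 * 0.565089 = 1.3845 s

Answer: 1.3845 s


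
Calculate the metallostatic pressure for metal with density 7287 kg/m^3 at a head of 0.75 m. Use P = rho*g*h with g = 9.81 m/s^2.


Formula: P = rho * g * h
rho * g = 7287 * 9.81 = 71485.47 N/m^3
P = 71485.47 * 0.75 = 53614.1025 Pa

Final answer: 53614.1025 Pa


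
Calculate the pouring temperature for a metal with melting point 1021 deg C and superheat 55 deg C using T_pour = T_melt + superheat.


Formula: T_pour = T_melt + Superheat
T_pour = 1021 + 55 = 1076 deg C

1076 deg C


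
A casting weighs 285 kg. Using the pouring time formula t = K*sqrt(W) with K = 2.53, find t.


Formula: t = K * sqrt(W)
sqrt(W) = sqrt(285) = 16.88194
t = 2.53 * 16.88194 = 42.7113 s


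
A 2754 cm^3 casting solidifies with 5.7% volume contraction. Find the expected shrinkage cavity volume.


Formula: V_shrink = V_casting * shrinkage_pct / 100
V_shrink = 2754 cm^3 * 5.7 / 100 = 156.9780 cm^3


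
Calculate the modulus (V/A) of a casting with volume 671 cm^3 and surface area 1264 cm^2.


Formula: Casting Modulus M = V / A
M = 671 cm^3 / 1264 cm^2 = 0.5309 cm

Answer: 0.5309 cm


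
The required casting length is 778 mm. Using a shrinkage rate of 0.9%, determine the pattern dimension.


Formula: L_pattern = L_casting * (1 + shrinkage_rate/100)
Shrinkage factor = 1 + 0.9/100 = 1.009
L_pattern = 778 mm * 1.009 = 785.0020 mm

785.0020 mm


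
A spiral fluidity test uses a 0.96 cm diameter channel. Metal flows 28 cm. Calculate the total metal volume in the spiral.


Formula: V = pi * (d/2)^2 * L  (cylinder volume)
Radius = 0.96/2 = 0.48 cm
V = pi * 0.48^2 * 28 = 20.2670 cm^3


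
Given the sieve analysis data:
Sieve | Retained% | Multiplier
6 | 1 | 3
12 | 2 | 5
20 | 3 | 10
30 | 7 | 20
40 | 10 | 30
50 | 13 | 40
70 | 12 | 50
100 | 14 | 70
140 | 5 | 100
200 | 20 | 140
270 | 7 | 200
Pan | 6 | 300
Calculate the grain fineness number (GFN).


Formula: GFN = sum(pct * multiplier) / sum(pct)
sum(pct * multiplier) = 9083
sum(pct) = 100
GFN = 9083 / 100 = 90.83

Answer: 90.83


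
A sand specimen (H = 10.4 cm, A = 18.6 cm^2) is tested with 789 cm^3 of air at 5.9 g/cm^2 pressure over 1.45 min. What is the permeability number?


Formula: Permeability Number P = (V * H) / (p * A * t)
Numerator: V * H = 789 * 10.4 = 8205.6
Denominator: p * A * t = 5.9 * 18.6 * 1.45 = 159.123
P = 8205.6 / 159.123 = 51.5677

51.5677


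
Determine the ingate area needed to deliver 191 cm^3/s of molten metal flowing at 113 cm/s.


Formula: A_ingate = Q / v  (continuity equation)
A = 191 cm^3/s / 113 cm/s = 1.6903 cm^2


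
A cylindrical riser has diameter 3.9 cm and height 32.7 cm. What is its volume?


Formula: V = pi * (D/2)^2 * H  (cylinder volume)
Radius = D/2 = 3.9/2 = 1.95 cm
V = pi * 1.95^2 * 32.7 = 390.6311 cm^3

390.6311 cm^3


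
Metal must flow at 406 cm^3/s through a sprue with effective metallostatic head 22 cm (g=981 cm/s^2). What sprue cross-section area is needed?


Formula: v = sqrt(2*g*h), A = Q/v
Velocity: v = sqrt(2 * 981 * 22) = sqrt(43164) = 207.7595 cm/s
Sprue area: A = Q / v = 406 / 207.7595 = 1.9542 cm^2

Answer: 1.9542 cm^2


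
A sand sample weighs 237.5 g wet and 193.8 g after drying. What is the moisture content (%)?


Formula: MC = (W_wet - W_dry) / W_wet * 100
Water mass = 237.5 - 193.8 = 43.7 g
MC = 43.7 / 237.5 * 100 = 18.4000%

Final answer: 18.4000%


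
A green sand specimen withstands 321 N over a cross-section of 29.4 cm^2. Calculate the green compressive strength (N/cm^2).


Formula: Compressive Strength = Force / Area
Strength = 321 N / 29.4 cm^2 = 10.9184 N/cm^2

Final answer: 10.9184 N/cm^2


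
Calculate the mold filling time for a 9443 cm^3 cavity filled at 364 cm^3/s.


Formula: t_fill = V_mold / Q_flow
t = 9443 cm^3 / 364 cm^3/s = 25.9423 s


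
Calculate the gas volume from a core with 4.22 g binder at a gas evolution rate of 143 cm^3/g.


Formula: V_gas = W_binder * gas_evolution_rate
V = 4.22 g * 143 cm^3/g = 603.4600 cm^3

603.4600 cm^3


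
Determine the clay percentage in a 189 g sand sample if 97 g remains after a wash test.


Formula: Clay% = (W_total - W_washed) / W_total * 100
Clay mass = 189 - 97 = 92 g
Clay% = 92 / 189 * 100 = 48.6772%

Answer: 48.6772%


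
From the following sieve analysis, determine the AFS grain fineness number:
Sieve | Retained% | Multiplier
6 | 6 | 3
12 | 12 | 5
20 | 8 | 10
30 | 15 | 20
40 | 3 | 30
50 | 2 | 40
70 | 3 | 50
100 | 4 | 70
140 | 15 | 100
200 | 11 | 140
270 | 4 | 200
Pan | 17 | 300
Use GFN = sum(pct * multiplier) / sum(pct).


Formula: GFN = sum(pct * multiplier) / sum(pct)
sum(pct * multiplier) = 9998
sum(pct) = 100
GFN = 9998 / 100 = 99.98

99.98


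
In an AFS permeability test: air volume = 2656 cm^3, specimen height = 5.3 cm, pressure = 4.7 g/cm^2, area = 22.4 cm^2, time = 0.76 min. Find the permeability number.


Formula: Permeability Number P = (V * H) / (p * A * t)
Numerator: V * H = 2656 * 5.3 = 14076.8
Denominator: p * A * t = 4.7 * 22.4 * 0.76 = 80.0128
P = 14076.8 / 80.0128 = 175.9319


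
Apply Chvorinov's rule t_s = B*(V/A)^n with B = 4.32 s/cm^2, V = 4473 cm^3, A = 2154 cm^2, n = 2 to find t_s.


Formula: t_s = B * (V/A)^n  (Chvorinov's rule, n=2)
Modulus M = V/A = 4473/2154 = 2.076602 cm
M^2 = 2.076602^2 = 4.312276 cm^2
t_s = 4.32 * 4.312276 = 18.6290 s

Final answer: 18.6290 s


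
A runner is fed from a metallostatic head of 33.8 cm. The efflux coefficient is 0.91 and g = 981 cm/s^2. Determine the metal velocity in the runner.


Formula: v = Cd * sqrt(2 * g * h)  (Torricelli with discharge coefficient)
2*g*h = 2 * 981 * 33.8 = 66315.6 cm^2/s^2
sqrt(66315.6) = 257.51815 cm/s
v = 0.91 * 257.51815 = 234.3415 cm/s

234.3415 cm/s


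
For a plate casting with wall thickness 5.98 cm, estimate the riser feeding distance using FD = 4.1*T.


Formula: FD = 4.1 * T  (riser feeding-distance rule)
FD = 4.1 * 5.98 cm = 24.5180 cm


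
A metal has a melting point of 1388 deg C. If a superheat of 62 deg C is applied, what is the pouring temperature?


Formula: T_pour = T_melt + Superheat
T_pour = 1388 + 62 = 1450 deg C

Final answer: 1450 deg C


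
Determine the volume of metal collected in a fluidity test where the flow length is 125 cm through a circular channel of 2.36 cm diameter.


Formula: V = pi * (d/2)^2 * L  (cylinder volume)
Radius = 2.36/2 = 1.18 cm
V = pi * 1.18^2 * 125 = 546.7942 cm^3

546.7942 cm^3


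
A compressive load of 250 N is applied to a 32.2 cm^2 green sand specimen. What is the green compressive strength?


Formula: Compressive Strength = Force / Area
Strength = 250 N / 32.2 cm^2 = 7.7640 N/cm^2

Final answer: 7.7640 N/cm^2


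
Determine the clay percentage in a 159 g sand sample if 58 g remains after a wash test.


Formula: Clay% = (W_total - W_washed) / W_total * 100
Clay mass = 159 - 58 = 101 g
Clay% = 101 / 159 * 100 = 63.5220%


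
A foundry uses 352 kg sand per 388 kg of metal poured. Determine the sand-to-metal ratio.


Formula: Sand-to-Metal Ratio = W_sand / W_metal
Ratio = 352 kg / 388 kg = 0.9072

Final answer: 0.9072


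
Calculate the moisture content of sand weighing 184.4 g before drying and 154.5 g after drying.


Formula: MC = (W_wet - W_dry) / W_wet * 100
Water mass = 184.4 - 154.5 = 29.9 g
MC = 29.9 / 184.4 * 100 = 16.2148%

16.2148%


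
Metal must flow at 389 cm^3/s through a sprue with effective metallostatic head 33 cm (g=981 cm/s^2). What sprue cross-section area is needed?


Formula: v = sqrt(2*g*h), A = Q/v
Velocity: v = sqrt(2 * 981 * 33) = sqrt(64746) = 254.4524 cm/s
Sprue area: A = Q / v = 389 / 254.4524 = 1.5288 cm^2

Final answer: 1.5288 cm^2


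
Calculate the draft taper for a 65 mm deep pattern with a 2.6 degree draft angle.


Formula: taper = depth * tan(draft_angle)
tan(2.6 deg) = 0.0454097
taper = 65 mm * 0.0454097 = 2.9516 mm

Answer: 2.9516 mm


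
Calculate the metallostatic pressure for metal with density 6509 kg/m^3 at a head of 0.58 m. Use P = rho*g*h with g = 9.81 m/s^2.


Formula: P = rho * g * h
rho * g = 6509 * 9.81 = 63853.29 N/m^3
P = 63853.29 * 0.58 = 37034.9082 Pa

37034.9082 Pa


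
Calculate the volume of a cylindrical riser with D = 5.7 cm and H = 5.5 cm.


Formula: V = pi * (D/2)^2 * H  (cylinder volume)
Radius = D/2 = 5.7/2 = 2.85 cm
V = pi * 2.85^2 * 5.5 = 140.3467 cm^3

Answer: 140.3467 cm^3


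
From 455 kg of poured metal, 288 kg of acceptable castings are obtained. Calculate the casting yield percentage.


Formula: Casting Yield = (W_good / W_total) * 100
Yield = (288 kg / 455 kg) * 100 = 63.2967%

Final answer: 63.2967%


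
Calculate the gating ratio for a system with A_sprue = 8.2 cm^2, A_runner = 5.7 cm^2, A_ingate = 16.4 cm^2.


Sprue:Runner:Ingate = 1 : 5.7/8.2 : 16.4/8.2 = 1:0.70:2.00

1:0.70:2.00


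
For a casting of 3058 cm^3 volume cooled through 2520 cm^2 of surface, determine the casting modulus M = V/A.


Formula: Casting Modulus M = V / A
M = 3058 cm^3 / 2520 cm^2 = 1.2135 cm

1.2135 cm


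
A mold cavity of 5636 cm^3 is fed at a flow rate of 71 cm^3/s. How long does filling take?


Formula: t_fill = V_mold / Q_flow
t = 5636 cm^3 / 71 cm^3/s = 79.3803 s

79.3803 s


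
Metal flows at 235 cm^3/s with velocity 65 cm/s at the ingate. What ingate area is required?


Formula: A_ingate = Q / v  (continuity equation)
A = 235 cm^3/s / 65 cm/s = 3.6154 cm^2

3.6154 cm^2


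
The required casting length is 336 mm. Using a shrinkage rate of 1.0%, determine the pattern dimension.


Formula: L_pattern = L_casting * (1 + shrinkage_rate/100)
Shrinkage factor = 1 + 1.0/100 = 1.01
L_pattern = 336 mm * 1.01 = 339.3600 mm

Answer: 339.3600 mm


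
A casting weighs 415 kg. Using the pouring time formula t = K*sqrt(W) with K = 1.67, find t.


Formula: t = K * sqrt(W)
sqrt(W) = sqrt(415) = 20.37155
t = 1.67 * 20.37155 = 34.0205 s


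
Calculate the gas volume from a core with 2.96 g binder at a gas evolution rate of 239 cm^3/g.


Formula: V_gas = W_binder * gas_evolution_rate
V = 2.96 g * 239 cm^3/g = 707.4400 cm^3

Answer: 707.4400 cm^3


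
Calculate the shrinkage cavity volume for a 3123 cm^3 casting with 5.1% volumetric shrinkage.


Formula: V_shrink = V_casting * shrinkage_pct / 100
V_shrink = 3123 cm^3 * 5.1 / 100 = 159.2730 cm^3


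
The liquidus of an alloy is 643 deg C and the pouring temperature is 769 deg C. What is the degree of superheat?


Formula: Superheat = T_pour - T_melt
Superheat = 769 - 643 = 126 deg C


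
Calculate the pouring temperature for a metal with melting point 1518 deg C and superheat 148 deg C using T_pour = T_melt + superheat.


Formula: T_pour = T_melt + Superheat
T_pour = 1518 + 148 = 1666 deg C

Answer: 1666 deg C


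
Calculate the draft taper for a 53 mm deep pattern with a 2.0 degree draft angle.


Formula: taper = depth * tan(draft_angle)
tan(2.0 deg) = 0.0349208
taper = 53 mm * 0.0349208 = 1.8508 mm

Answer: 1.8508 mm


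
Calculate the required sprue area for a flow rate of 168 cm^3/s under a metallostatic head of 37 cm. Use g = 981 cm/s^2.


Formula: v = sqrt(2*g*h), A = Q/v
Velocity: v = sqrt(2 * 981 * 37) = sqrt(72594) = 269.4327 cm/s
Sprue area: A = Q / v = 168 / 269.4327 = 0.6235 cm^2

Final answer: 0.6235 cm^2
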